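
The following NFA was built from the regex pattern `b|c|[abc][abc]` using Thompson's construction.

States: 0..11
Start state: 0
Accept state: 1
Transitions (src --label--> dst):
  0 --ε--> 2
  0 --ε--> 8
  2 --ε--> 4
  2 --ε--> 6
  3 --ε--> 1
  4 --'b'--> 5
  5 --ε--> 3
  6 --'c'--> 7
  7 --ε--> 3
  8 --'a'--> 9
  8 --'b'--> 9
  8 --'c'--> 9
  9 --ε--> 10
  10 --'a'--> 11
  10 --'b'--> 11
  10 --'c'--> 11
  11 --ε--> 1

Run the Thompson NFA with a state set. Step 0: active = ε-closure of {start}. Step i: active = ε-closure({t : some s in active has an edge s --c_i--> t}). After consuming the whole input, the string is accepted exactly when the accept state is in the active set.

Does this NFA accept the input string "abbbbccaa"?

start: ε-closure({0}) = {0,2,4,6,8}
'a' @ 1: {9,10}
'b' @ 2: {1,11}  [accepting]
'b' @ 3: {}  — dead — no transitions
rest 'bbccaa' ignored (set empty)
final: {}; accept 1 not in set

Answer: REJECT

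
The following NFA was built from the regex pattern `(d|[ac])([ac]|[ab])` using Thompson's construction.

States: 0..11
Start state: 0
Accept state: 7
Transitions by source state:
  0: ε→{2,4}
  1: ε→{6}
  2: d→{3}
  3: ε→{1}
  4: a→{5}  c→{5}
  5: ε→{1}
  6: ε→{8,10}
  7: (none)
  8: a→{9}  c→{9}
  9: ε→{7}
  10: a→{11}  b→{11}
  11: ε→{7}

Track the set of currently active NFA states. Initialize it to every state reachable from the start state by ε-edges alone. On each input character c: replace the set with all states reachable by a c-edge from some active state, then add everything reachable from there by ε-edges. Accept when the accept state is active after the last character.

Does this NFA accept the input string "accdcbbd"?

Answer: REJECT

Derivation:
start: ε-closure({0}) = {0,2,4}
'a' @ 1: {1,5,6,8,10}
'c' @ 2: {7,9}  ✓accept
'c' @ 3: {}  — state set empty
rest 'dcbbd' ignored (set empty)
final: {}; accept 7 not in set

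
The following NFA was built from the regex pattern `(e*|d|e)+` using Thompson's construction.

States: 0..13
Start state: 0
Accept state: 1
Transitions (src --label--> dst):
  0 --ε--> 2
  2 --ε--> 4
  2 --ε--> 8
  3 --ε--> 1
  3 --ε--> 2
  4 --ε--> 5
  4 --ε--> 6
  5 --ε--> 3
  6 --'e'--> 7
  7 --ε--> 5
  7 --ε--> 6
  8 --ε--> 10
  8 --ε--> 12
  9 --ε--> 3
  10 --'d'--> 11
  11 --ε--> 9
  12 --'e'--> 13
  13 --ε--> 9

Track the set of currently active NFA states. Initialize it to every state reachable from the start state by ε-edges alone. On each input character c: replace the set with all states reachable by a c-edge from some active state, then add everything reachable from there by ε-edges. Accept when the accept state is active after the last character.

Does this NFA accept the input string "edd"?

S₀ = ε-closure({0}) = {0,1,2,3,4,5,6,8,10,12}
'e' @ 1: {1,2,3,4,5,6,7,8,9,10,12,13}  (accept∈set)
'd' @ 2: {1,2,3,4,5,6,8,9,10,11,12}  (accept∈set)
'd' @ 3: {1,2,3,4,5,6,8,9,10,11,12}  (accept∈set)
after full input: {1,2,3,4,5,6,8,9,10,11,12}  (accept=1 in)

Answer: ACCEPT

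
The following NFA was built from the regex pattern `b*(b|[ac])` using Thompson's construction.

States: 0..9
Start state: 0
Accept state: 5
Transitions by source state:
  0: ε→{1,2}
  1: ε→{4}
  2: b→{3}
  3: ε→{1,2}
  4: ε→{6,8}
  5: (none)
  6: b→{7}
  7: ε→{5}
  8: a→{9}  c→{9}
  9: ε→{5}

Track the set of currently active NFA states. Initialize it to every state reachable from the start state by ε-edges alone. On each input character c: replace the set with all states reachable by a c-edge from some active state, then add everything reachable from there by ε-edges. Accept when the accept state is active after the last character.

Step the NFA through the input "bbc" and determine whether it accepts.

start: ε-closure({0}) = {0,1,2,4,6,8}
'b' @ 1: {1,2,3,4,5,6,7,8}  (accept∈set)
'b' @ 2: {1,2,3,4,5,6,7,8}  (accept∈set)
'c' @ 3: {5,9}  (accept∈set)
after full input: {5,9}  (accept=5 in)

Answer: ACCEPT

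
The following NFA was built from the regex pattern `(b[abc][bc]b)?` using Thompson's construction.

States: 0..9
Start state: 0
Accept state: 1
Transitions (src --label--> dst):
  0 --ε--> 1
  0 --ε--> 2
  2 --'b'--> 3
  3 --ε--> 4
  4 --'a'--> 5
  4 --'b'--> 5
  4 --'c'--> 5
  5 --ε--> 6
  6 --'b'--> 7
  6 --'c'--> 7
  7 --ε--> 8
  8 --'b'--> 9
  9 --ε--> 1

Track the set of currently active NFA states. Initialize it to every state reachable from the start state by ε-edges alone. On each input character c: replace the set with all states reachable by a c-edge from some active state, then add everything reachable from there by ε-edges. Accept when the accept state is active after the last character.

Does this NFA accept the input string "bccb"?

Answer: ACCEPT

Derivation:
initial (ε-close {0}): {0,1,2}
'b' @ 1: {3,4}
'c' @ 2: {5,6}
'c' @ 3: {7,8}
'b' @ 4: {1,9}  [accepting]
final: {1,9}; accept 1 in set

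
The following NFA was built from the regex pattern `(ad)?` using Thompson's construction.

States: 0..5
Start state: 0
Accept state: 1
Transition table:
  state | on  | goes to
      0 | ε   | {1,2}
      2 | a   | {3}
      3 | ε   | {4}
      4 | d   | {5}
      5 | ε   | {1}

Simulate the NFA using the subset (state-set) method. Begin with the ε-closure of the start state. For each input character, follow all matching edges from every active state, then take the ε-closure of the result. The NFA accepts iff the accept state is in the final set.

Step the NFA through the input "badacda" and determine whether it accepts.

initial (ε-close {0}): {0,1,2}
'b' @ 1: {}  — state set empty
rest 'adacda' ignored (set empty)
final: {}; accept 1 not in set

Answer: REJECT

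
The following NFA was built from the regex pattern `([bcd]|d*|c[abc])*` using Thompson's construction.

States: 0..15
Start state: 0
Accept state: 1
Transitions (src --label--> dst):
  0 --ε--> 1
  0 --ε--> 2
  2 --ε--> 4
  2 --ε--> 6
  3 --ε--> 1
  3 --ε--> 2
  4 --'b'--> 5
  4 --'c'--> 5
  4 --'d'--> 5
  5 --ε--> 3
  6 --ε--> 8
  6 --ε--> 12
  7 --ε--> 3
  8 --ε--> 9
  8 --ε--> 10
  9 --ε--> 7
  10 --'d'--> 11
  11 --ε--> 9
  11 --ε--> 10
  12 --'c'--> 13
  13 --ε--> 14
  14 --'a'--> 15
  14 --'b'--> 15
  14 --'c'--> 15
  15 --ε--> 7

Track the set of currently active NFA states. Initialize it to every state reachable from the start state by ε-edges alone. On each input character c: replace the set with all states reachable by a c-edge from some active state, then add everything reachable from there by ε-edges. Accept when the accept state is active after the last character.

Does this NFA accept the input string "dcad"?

initial (ε-close {0}): {0,1,2,3,4,6,7,8,9,10,12}
'd' @ 1: {1,2,3,4,5,6,7,8,9,10,11,12}  ✓accept
'c' @ 2: {1,2,3,4,5,6,7,8,9,10,12,13,14}  ✓accept
'a' @ 3: {1,2,3,4,6,7,8,9,10,12,15}  ✓accept
'd' @ 4: {1,2,3,4,5,6,7,8,9,10,11,12}  ✓accept
final: {1,2,3,4,5,6,7,8,9,10,11,12}; accept 1 in set

Answer: ACCEPT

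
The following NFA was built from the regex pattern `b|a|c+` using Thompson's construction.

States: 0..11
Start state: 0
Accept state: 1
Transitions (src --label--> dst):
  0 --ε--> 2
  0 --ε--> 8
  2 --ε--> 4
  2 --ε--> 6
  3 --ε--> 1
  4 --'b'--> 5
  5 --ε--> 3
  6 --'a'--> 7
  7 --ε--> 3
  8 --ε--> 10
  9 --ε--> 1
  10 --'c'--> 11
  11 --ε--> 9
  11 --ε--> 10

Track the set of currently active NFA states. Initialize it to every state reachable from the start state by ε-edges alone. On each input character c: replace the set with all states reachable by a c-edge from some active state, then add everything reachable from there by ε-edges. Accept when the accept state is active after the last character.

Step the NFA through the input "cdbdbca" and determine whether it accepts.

Answer: REJECT

Derivation:
start: ε-closure({0}) = {0,2,4,6,8,10}
'c' @ 1: {1,9,10,11}  (accept∈set)
'd' @ 2: {}  — dead — no transitions
rest 'bdbca' ignored (set empty)
end set {} — state 1 not in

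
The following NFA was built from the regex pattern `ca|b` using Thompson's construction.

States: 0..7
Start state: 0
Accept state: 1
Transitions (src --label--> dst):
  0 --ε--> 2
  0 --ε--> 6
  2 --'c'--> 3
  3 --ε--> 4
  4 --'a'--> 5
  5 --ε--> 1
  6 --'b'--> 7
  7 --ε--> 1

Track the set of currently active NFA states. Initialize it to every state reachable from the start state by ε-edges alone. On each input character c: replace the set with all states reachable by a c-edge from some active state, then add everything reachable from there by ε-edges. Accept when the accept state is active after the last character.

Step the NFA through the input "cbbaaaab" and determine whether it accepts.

initial (ε-close {0}): {0,2,6}
'c' @ 1: {3,4}
'b' @ 2: {}  — dead — no transitions
rest 'baaaab' ignored (set empty)
end set {} — state 1 not in

Answer: REJECT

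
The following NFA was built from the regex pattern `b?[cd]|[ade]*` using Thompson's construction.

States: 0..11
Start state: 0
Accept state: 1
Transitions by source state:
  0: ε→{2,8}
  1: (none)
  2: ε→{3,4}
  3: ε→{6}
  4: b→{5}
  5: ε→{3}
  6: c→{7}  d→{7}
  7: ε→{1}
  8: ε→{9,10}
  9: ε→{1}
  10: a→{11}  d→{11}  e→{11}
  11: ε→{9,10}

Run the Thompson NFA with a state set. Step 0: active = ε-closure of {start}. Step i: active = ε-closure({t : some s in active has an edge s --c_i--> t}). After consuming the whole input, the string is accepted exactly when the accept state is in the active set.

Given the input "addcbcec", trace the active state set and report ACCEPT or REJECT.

initial (ε-close {0}): {0,1,2,3,4,6,8,9,10}
'a' @ 1: {1,9,10,11}  ✓accept
'd' @ 2: {1,9,10,11}  ✓accept
'd' @ 3: {1,9,10,11}  ✓accept
'c' @ 4: {}  — state set empty
rest 'bcec' ignored (set empty)
final: {}; accept 1 not in set

Answer: REJECT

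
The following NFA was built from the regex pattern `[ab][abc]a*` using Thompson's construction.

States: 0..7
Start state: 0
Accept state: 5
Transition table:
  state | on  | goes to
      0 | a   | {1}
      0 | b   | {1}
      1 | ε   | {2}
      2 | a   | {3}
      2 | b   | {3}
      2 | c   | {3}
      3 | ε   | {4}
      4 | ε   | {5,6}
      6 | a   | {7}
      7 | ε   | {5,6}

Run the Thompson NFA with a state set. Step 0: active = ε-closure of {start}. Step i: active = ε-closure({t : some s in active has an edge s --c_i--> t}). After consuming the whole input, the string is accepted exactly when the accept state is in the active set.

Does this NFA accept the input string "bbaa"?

Answer: ACCEPT

Steps:
start: ε-closure({0}) = {0}
'b' @ 1: {1,2}
'b' @ 2: {3,4,5,6}  [accepting]
'a' @ 3: {5,6,7}  [accepting]
'a' @ 4: {5,6,7}  [accepting]
end set {5,6,7} — state 5 in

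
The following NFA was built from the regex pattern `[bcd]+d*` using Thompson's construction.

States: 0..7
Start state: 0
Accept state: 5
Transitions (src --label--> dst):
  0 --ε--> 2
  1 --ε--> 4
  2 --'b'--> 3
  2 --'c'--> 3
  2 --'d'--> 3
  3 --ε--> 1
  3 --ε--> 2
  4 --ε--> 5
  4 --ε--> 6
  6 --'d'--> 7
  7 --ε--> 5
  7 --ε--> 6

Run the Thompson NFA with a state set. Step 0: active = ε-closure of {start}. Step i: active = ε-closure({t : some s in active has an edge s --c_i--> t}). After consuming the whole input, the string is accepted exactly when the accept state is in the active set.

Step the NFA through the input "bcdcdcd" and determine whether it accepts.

S₀ = ε-closure({0}) = {0,2}
'b' @ 1: {1,2,3,4,5,6}  ✓accept
'c' @ 2: {1,2,3,4,5,6}  ✓accept
'd' @ 3: {1,2,3,4,5,6,7}  ✓accept
'c' @ 4: {1,2,3,4,5,6}  ✓accept
'd' @ 5: {1,2,3,4,5,6,7}  ✓accept
'c' @ 6: {1,2,3,4,5,6}  ✓accept
'd' @ 7: {1,2,3,4,5,6,7}  ✓accept
end set {1,2,3,4,5,6,7} — state 5 in

Answer: ACCEPT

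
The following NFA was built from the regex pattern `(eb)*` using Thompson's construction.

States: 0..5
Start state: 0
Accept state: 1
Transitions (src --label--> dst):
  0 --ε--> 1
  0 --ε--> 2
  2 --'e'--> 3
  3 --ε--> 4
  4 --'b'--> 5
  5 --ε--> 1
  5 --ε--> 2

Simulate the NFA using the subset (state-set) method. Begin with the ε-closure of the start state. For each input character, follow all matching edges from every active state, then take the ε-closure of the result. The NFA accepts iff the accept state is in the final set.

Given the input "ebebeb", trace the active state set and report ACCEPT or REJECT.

initial (ε-close {0}): {0,1,2}
'e' @ 1: {3,4}
'b' @ 2: {1,2,5}  (accept∈set)
'e' @ 3: {3,4}
'b' @ 4: {1,2,5}  (accept∈set)
'e' @ 5: {3,4}
'b' @ 6: {1,2,5}  (accept∈set)
after full input: {1,2,5}  (accept=1 in)

Answer: ACCEPT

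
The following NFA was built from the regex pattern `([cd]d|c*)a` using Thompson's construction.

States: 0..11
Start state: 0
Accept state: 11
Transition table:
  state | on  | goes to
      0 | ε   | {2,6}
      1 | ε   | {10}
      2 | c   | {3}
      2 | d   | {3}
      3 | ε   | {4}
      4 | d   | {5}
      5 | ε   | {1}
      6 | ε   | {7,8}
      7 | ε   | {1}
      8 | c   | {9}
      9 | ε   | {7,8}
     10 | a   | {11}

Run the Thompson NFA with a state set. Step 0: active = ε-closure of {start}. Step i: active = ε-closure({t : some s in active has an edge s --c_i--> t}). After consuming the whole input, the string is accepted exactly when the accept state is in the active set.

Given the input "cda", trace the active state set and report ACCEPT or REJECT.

Answer: ACCEPT

Trace:
S₀ = ε-closure({0}) = {0,1,2,6,7,8,10}
'c' @ 1: {1,3,4,7,8,9,10}
'd' @ 2: {1,5,10}
'a' @ 3: {11}  [accepting]
after full input: {11}  (accept=11 in)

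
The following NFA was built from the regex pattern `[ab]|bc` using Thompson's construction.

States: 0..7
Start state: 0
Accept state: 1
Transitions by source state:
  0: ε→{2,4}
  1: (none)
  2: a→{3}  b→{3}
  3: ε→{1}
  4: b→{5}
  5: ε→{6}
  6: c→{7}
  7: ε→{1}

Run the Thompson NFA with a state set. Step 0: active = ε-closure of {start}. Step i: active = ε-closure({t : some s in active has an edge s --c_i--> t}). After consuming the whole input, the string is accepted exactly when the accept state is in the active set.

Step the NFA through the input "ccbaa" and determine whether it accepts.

Answer: REJECT

Steps:
S₀ = ε-closure({0}) = {0,2,4}
'c' @ 1: {}  — dead — no transitions
rest 'cbaa' ignored (set empty)
after full input: {}  (accept=1 not in)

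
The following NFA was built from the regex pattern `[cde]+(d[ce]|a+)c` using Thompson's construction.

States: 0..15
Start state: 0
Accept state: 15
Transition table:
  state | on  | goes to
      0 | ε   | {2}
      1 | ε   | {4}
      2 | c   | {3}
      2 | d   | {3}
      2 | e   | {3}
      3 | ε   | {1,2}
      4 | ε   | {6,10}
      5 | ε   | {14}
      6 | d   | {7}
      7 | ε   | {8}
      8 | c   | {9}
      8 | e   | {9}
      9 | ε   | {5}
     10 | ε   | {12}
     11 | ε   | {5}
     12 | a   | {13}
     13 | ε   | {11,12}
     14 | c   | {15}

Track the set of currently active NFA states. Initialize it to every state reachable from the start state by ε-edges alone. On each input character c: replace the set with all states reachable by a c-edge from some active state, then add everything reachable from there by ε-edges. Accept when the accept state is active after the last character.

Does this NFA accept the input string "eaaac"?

Answer: ACCEPT

Steps:
initial (ε-close {0}): {0,2}
'e' @ 1: {1,2,3,4,6,10,12}
'a' @ 2: {5,11,12,13,14}
'a' @ 3: {5,11,12,13,14}
'a' @ 4: {5,11,12,13,14}
'c' @ 5: {15}  (accept∈set)
final: {15}; accept 15 in set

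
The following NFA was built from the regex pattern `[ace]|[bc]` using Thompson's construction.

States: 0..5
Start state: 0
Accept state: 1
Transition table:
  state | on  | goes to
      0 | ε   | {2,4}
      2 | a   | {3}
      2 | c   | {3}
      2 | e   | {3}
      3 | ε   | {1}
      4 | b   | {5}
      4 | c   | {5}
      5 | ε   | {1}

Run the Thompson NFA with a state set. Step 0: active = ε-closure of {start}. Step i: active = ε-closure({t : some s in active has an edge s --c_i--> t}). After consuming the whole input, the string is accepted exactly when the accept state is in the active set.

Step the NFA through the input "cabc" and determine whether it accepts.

Answer: REJECT

Trace:
initial (ε-close {0}): {0,2,4}
'c' @ 1: {1,3,5}  [accepting]
'a' @ 2: {}  — dead — no transitions
rest 'bc' ignored (set empty)
end set {} — state 1 not in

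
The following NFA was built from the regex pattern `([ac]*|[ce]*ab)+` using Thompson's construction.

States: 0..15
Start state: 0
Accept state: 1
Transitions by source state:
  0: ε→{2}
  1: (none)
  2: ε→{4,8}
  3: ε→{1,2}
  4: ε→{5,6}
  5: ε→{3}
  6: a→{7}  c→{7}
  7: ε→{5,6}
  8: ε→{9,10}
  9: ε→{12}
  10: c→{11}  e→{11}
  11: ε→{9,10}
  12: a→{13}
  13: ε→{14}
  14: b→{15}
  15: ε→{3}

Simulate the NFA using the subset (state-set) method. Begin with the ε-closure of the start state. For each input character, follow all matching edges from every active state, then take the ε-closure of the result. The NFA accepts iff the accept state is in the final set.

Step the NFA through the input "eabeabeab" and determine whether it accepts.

Answer: ACCEPT

Trace:
start: ε-closure({0}) = {0,1,2,3,4,5,6,8,9,10,12}
'e' @ 1: {9,10,11,12}
'a' @ 2: {13,14}
'b' @ 3: {1,2,3,4,5,6,8,9,10,12,15}  [accepting]
'e' @ 4: {9,10,11,12}
'a' @ 5: {13,14}
'b' @ 6: {1,2,3,4,5,6,8,9,10,12,15}  [accepting]
'e' @ 7: {9,10,11,12}
'a' @ 8: {13,14}
'b' @ 9: {1,2,3,4,5,6,8,9,10,12,15}  [accepting]
end set {1,2,3,4,5,6,8,9,10,12,15} — state 1 in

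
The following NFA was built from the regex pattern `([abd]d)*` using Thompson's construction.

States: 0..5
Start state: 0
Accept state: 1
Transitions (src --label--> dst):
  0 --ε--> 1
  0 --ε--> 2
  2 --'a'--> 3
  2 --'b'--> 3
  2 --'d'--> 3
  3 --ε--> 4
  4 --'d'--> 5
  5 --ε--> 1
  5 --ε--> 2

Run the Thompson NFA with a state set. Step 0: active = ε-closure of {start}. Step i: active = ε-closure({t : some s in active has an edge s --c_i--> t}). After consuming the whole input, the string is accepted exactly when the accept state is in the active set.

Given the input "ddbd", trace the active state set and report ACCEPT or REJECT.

start: ε-closure({0}) = {0,1,2}
'd' @ 1: {3,4}
'd' @ 2: {1,2,5}  ✓accept
'b' @ 3: {3,4}
'd' @ 4: {1,2,5}  ✓accept
end set {1,2,5} — state 1 in

Answer: ACCEPT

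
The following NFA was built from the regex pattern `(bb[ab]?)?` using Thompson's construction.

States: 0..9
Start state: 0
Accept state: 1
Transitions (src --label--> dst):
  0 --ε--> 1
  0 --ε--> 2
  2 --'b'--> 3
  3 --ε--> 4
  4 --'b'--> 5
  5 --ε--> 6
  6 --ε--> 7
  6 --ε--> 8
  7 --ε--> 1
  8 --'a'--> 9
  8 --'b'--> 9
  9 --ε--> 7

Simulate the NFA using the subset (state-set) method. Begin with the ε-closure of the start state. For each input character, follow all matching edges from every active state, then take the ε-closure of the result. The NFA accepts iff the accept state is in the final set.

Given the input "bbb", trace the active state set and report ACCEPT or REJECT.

start: ε-closure({0}) = {0,1,2}
'b' @ 1: {3,4}
'b' @ 2: {1,5,6,7,8}  ✓accept
'b' @ 3: {1,7,9}  ✓accept
after full input: {1,7,9}  (accept=1 in)

Answer: ACCEPT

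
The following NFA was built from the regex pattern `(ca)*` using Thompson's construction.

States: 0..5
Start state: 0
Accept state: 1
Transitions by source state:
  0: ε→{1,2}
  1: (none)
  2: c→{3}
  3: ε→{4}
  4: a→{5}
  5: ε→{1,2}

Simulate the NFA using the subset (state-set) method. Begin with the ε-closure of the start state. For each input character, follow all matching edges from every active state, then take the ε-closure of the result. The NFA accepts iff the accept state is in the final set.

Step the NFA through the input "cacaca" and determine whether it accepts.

initial (ε-close {0}): {0,1,2}
'c' @ 1: {3,4}
'a' @ 2: {1,2,5}  ✓accept
'c' @ 3: {3,4}
'a' @ 4: {1,2,5}  ✓accept
'c' @ 5: {3,4}
'a' @ 6: {1,2,5}  ✓accept
final: {1,2,5}; accept 1 in set

Answer: ACCEPT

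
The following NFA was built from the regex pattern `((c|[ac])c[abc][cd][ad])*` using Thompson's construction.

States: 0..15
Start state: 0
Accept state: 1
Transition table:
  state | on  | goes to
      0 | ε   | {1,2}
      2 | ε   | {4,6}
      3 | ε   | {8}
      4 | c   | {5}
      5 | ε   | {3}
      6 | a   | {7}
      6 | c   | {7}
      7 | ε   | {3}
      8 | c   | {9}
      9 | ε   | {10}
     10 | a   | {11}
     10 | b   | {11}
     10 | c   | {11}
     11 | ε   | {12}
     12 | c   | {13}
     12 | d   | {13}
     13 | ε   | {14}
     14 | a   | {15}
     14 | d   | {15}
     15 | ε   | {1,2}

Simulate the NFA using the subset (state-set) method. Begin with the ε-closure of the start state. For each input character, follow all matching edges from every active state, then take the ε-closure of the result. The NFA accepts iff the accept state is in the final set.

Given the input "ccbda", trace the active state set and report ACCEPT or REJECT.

start: ε-closure({0}) = {0,1,2,4,6}
'c' @ 1: {3,5,7,8}
'c' @ 2: {9,10}
'b' @ 3: {11,12}
'd' @ 4: {13,14}
'a' @ 5: {1,2,4,6,15}  ✓accept
end set {1,2,4,6,15} — state 1 in

Answer: ACCEPT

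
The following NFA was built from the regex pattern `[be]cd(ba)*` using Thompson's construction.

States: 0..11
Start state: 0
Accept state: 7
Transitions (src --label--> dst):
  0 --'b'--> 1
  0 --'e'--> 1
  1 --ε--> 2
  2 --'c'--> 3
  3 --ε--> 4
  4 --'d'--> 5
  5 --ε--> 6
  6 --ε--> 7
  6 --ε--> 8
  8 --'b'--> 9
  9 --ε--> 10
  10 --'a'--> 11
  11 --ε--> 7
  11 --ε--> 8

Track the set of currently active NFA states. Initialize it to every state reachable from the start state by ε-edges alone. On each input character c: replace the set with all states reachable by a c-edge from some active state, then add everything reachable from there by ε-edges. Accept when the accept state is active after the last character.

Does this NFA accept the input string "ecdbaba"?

Answer: ACCEPT

Trace:
S₀ = ε-closure({0}) = {0}
'e' @ 1: {1,2}
'c' @ 2: {3,4}
'd' @ 3: {5,6,7,8}  ✓accept
'b' @ 4: {9,10}
'a' @ 5: {7,8,11}  ✓accept
'b' @ 6: {9,10}
'a' @ 7: {7,8,11}  ✓accept
after full input: {7,8,11}  (accept=7 in)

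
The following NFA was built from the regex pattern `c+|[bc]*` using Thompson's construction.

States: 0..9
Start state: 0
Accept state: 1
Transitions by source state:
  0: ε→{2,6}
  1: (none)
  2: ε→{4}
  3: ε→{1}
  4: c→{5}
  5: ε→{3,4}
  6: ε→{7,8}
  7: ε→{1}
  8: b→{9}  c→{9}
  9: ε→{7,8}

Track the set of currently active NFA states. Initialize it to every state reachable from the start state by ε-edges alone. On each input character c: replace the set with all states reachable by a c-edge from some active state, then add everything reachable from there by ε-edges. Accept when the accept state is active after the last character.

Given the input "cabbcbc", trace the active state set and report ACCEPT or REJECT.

initial (ε-close {0}): {0,1,2,4,6,7,8}
'c' @ 1: {1,3,4,5,7,8,9}  (accept∈set)
'a' @ 2: {}  — dead — no transitions
rest 'bbcbc' ignored (set empty)
final: {}; accept 1 not in set

Answer: REJECT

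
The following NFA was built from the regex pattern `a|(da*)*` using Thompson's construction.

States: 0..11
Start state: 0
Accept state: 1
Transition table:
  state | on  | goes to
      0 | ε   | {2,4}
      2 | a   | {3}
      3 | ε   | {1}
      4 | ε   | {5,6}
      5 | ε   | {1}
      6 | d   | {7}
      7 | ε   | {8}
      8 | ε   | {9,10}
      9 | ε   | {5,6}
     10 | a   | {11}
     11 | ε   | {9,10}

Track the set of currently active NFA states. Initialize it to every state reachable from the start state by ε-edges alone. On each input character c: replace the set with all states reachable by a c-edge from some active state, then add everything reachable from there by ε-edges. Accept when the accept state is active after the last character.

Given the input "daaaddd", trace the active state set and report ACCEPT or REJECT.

start: ε-closure({0}) = {0,1,2,4,5,6}
'd' @ 1: {1,5,6,7,8,9,10}  ✓accept
'a' @ 2: {1,5,6,9,10,11}  ✓accept
'a' @ 3: {1,5,6,9,10,11}  ✓accept
'a' @ 4: {1,5,6,9,10,11}  ✓accept
'd' @ 5: {1,5,6,7,8,9,10}  ✓accept
'd' @ 6: {1,5,6,7,8,9,10}  ✓accept
'd' @ 7: {1,5,6,7,8,9,10}  ✓accept
after full input: {1,5,6,7,8,9,10}  (accept=1 in)

Answer: ACCEPT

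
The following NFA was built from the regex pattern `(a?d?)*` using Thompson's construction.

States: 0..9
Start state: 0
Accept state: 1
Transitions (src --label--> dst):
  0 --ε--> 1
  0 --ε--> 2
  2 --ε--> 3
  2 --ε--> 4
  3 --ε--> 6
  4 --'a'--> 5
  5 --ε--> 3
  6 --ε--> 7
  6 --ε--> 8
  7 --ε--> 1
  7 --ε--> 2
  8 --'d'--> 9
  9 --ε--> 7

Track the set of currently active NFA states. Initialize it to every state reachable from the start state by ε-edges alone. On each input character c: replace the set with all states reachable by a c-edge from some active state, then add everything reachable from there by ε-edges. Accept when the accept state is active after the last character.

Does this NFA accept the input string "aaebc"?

S₀ = ε-closure({0}) = {0,1,2,3,4,6,7,8}
'a' @ 1: {1,2,3,4,5,6,7,8}  ✓accept
'a' @ 2: {1,2,3,4,5,6,7,8}  ✓accept
'e' @ 3: {}  — no active states
rest 'bc' ignored (set empty)
after full input: {}  (accept=1 not in)

Answer: REJECT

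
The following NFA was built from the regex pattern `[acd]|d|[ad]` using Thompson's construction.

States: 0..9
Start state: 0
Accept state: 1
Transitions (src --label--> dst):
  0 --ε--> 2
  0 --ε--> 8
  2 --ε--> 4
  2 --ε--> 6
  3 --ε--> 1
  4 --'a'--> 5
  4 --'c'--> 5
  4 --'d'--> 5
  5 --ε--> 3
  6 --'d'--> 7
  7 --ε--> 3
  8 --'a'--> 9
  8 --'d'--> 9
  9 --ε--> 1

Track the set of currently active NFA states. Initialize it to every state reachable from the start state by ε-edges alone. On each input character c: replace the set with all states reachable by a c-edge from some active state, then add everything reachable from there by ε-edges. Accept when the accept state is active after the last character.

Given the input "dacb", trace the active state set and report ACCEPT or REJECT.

start: ε-closure({0}) = {0,2,4,6,8}
'd' @ 1: {1,3,5,7,9}  ✓accept
'a' @ 2: {}  — dead — no transitions
rest 'cb' ignored (set empty)
final: {}; accept 1 not in set

Answer: REJECT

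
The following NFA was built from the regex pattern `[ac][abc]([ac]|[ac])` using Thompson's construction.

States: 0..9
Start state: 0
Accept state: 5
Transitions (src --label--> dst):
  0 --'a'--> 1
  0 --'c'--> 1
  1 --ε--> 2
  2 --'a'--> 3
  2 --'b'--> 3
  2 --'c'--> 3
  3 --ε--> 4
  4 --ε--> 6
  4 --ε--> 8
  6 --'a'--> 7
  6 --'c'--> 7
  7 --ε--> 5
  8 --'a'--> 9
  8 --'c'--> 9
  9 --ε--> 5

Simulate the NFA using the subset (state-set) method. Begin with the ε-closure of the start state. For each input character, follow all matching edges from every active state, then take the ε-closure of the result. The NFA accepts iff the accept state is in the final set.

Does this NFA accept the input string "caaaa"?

Answer: REJECT

Trace:
initial (ε-close {0}): {0}
'c' @ 1: {1,2}
'a' @ 2: {3,4,6,8}
'a' @ 3: {5,7,9}  ✓accept
'a' @ 4: {}  — no active states
rest 'a' ignored (set empty)
after full input: {}  (accept=5 not in)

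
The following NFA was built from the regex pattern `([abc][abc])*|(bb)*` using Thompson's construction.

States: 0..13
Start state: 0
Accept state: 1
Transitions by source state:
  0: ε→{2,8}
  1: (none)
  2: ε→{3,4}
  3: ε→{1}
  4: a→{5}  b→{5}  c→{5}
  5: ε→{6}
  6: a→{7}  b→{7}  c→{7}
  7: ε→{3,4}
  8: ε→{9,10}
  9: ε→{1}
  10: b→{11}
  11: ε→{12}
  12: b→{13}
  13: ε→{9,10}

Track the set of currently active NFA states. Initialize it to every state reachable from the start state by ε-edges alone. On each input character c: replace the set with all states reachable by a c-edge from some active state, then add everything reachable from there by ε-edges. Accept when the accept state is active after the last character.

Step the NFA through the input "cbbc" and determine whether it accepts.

initial (ε-close {0}): {0,1,2,3,4,8,9,10}
'c' @ 1: {5,6}
'b' @ 2: {1,3,4,7}  (accept∈set)
'b' @ 3: {5,6}
'c' @ 4: {1,3,4,7}  (accept∈set)
final: {1,3,4,7}; accept 1 in set

Answer: ACCEPT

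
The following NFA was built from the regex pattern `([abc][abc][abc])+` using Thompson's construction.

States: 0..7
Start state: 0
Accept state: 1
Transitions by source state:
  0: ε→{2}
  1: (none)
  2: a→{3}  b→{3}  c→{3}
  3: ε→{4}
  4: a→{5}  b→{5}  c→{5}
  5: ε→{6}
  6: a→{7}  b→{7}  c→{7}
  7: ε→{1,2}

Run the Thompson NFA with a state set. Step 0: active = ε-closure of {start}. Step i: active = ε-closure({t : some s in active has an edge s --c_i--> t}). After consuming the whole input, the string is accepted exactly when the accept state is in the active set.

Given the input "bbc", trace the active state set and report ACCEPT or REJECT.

Answer: ACCEPT

Derivation:
start: ε-closure({0}) = {0,2}
'b' @ 1: {3,4}
'b' @ 2: {5,6}
'c' @ 3: {1,2,7}  (accept∈set)
final: {1,2,7}; accept 1 in set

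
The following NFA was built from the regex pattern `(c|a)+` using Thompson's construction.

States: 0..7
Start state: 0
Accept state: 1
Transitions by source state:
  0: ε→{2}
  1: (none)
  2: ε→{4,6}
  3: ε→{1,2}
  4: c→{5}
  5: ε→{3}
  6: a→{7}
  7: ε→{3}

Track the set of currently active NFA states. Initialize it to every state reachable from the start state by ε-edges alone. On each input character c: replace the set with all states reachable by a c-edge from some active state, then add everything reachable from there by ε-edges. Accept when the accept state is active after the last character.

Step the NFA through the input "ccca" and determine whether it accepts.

initial (ε-close {0}): {0,2,4,6}
'c' @ 1: {1,2,3,4,5,6}  [accepting]
'c' @ 2: {1,2,3,4,5,6}  [accepting]
'c' @ 3: {1,2,3,4,5,6}  [accepting]
'a' @ 4: {1,2,3,4,6,7}  [accepting]
after full input: {1,2,3,4,6,7}  (accept=1 in)

Answer: ACCEPT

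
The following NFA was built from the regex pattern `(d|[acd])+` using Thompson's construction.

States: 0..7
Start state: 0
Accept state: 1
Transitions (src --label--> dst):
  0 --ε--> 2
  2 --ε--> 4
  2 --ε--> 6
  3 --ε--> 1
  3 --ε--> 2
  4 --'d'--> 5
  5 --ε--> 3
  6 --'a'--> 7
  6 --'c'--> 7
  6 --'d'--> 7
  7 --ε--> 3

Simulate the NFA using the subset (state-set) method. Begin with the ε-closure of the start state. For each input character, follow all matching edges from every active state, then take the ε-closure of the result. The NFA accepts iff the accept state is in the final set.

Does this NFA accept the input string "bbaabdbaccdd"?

Answer: REJECT

Derivation:
initial (ε-close {0}): {0,2,4,6}
'b' @ 1: {}  — dead — no transitions
rest 'baabdbaccdd' ignored (set empty)
end set {} — state 1 not in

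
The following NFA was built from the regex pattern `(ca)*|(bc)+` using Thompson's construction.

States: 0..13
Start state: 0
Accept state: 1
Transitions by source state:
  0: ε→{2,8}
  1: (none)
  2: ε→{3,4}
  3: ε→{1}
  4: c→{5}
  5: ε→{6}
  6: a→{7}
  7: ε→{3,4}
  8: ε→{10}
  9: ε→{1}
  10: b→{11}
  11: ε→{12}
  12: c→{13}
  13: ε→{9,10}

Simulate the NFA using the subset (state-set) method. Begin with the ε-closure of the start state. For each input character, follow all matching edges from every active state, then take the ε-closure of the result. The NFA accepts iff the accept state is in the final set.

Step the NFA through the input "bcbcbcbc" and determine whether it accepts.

Answer: ACCEPT

Steps:
initial (ε-close {0}): {0,1,2,3,4,8,10}
'b' @ 1: {11,12}
'c' @ 2: {1,9,10,13}  ✓accept
'b' @ 3: {11,12}
'c' @ 4: {1,9,10,13}  ✓accept
'b' @ 5: {11,12}
'c' @ 6: {1,9,10,13}  ✓accept
'b' @ 7: {11,12}
'c' @ 8: {1,9,10,13}  ✓accept
final: {1,9,10,13}; accept 1 in set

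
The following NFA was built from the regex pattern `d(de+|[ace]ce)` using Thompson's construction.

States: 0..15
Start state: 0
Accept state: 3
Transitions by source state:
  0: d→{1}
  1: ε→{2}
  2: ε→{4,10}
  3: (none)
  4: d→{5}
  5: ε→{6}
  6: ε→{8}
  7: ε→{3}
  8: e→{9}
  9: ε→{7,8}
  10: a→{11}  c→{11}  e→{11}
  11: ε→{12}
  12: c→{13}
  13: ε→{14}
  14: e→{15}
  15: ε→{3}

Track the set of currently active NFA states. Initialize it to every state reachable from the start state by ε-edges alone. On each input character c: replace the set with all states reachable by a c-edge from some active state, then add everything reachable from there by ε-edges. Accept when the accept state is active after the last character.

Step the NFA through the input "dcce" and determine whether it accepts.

Answer: ACCEPT

Trace:
S₀ = ε-closure({0}) = {0}
'd' @ 1: {1,2,4,10}
'c' @ 2: {11,12}
'c' @ 3: {13,14}
'e' @ 4: {3,15}  [accepting]
after full input: {3,15}  (accept=3 in)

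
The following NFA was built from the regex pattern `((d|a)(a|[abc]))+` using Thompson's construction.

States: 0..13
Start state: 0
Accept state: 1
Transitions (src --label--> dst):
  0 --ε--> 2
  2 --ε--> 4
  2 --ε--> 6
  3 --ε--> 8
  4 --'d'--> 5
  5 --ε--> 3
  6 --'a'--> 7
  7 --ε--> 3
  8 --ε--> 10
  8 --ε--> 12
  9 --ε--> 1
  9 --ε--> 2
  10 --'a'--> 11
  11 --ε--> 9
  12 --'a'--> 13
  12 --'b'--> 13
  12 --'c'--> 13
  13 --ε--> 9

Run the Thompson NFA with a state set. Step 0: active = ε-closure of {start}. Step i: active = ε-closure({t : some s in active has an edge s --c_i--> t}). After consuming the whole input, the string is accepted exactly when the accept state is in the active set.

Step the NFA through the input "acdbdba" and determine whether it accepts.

Answer: REJECT

Trace:
initial (ε-close {0}): {0,2,4,6}
'a' @ 1: {3,7,8,10,12}
'c' @ 2: {1,2,4,6,9,13}  (accept∈set)
'd' @ 3: {3,5,8,10,12}
'b' @ 4: {1,2,4,6,9,13}  (accept∈set)
'd' @ 5: {3,5,8,10,12}
'b' @ 6: {1,2,4,6,9,13}  (accept∈set)
'a' @ 7: {3,7,8,10,12}
final: {3,7,8,10,12}; accept 1 not in set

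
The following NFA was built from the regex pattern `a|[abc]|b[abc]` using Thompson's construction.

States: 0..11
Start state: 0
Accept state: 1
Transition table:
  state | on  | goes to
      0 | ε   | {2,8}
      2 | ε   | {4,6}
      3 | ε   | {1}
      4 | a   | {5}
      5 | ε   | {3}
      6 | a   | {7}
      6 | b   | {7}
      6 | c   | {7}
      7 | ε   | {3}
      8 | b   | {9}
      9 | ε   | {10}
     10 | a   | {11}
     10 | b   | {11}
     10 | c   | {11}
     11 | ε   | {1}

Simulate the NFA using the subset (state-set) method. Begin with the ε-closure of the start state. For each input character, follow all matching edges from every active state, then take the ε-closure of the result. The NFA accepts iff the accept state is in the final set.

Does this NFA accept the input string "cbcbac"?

start: ε-closure({0}) = {0,2,4,6,8}
'c' @ 1: {1,3,7}  [accepting]
'b' @ 2: {}  — dead — no transitions
rest 'cbac' ignored (set empty)
final: {}; accept 1 not in set

Answer: REJECT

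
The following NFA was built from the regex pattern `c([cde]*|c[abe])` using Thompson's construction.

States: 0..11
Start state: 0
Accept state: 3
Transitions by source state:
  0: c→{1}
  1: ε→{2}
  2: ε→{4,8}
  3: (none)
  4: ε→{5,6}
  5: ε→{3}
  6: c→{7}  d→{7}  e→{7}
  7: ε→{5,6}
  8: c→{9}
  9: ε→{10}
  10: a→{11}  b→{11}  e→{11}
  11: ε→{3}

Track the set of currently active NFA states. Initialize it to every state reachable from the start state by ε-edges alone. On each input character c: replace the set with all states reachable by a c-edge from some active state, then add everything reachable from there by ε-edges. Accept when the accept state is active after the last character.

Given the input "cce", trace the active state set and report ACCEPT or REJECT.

Answer: ACCEPT

Derivation:
initial (ε-close {0}): {0}
'c' @ 1: {1,2,3,4,5,6,8}  ✓accept
'c' @ 2: {3,5,6,7,9,10}  ✓accept
'e' @ 3: {3,5,6,7,11}  ✓accept
end set {3,5,6,7,11} — state 3 in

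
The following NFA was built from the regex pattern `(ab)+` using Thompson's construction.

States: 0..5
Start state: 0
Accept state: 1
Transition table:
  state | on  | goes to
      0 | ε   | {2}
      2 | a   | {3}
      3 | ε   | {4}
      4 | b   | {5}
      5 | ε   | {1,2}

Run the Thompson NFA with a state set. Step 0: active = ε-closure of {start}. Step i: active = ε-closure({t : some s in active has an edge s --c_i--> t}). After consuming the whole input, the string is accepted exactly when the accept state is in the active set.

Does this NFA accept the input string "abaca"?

initial (ε-close {0}): {0,2}
'a' @ 1: {3,4}
'b' @ 2: {1,2,5}  [accepting]
'a' @ 3: {3,4}
'c' @ 4: {}  — dead — no transitions
rest 'a' ignored (set empty)
end set {} — state 1 not in

Answer: REJECT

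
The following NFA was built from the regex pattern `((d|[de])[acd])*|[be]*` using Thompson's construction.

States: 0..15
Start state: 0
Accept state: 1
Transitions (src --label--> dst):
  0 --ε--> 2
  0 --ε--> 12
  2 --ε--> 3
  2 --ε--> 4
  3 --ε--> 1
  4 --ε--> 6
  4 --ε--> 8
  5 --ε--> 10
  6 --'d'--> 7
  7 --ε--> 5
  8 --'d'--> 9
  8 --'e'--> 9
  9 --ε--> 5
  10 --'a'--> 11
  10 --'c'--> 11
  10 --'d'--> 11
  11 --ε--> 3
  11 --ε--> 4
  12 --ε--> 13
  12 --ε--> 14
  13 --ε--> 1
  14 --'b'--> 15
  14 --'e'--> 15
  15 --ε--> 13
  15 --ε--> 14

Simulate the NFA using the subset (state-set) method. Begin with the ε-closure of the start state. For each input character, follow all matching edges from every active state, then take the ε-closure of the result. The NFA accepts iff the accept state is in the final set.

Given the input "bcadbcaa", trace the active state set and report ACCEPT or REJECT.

Answer: REJECT

Trace:
initial (ε-close {0}): {0,1,2,3,4,6,8,12,13,14}
'b' @ 1: {1,13,14,15}  (accept∈set)
'c' @ 2: {}  — state set empty
rest 'adbcaa' ignored (set empty)
after full input: {}  (accept=1 not in)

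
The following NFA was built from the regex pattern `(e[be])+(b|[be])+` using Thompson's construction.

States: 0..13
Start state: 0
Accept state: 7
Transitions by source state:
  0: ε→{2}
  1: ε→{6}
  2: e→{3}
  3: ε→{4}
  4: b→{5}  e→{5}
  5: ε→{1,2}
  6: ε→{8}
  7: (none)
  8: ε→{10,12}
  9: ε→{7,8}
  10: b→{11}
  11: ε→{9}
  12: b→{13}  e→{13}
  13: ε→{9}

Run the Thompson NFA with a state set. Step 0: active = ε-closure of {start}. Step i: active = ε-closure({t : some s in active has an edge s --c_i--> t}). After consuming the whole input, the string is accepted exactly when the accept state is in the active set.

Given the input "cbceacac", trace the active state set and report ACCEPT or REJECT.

initial (ε-close {0}): {0,2}
'c' @ 1: {}  — no active states
rest 'bceacac' ignored (set empty)
after full input: {}  (accept=7 not in)

Answer: REJECT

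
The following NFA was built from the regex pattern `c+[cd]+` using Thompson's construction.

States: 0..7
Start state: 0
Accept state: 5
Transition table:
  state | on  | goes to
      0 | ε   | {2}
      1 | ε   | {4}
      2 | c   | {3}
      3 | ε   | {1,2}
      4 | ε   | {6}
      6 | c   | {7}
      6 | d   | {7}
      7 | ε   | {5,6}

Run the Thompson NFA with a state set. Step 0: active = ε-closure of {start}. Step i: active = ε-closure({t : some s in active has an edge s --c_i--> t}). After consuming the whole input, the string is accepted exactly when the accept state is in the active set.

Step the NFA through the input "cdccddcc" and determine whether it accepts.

Answer: ACCEPT

Trace:
start: ε-closure({0}) = {0,2}
'c' @ 1: {1,2,3,4,6}
'd' @ 2: {5,6,7}  ✓accept
'c' @ 3: {5,6,7}  ✓accept
'c' @ 4: {5,6,7}  ✓accept
'd' @ 5: {5,6,7}  ✓accept
'd' @ 6: {5,6,7}  ✓accept
'c' @ 7: {5,6,7}  ✓accept
'c' @ 8: {5,6,7}  ✓accept
after full input: {5,6,7}  (accept=5 in)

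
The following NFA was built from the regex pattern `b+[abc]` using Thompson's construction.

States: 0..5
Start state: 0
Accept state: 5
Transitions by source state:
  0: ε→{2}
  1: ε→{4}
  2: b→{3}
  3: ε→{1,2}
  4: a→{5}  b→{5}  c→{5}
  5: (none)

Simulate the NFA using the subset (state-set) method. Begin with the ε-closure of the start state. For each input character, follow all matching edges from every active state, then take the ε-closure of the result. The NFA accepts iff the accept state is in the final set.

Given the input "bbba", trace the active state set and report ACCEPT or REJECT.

start: ε-closure({0}) = {0,2}
'b' @ 1: {1,2,3,4}
'b' @ 2: {1,2,3,4,5}  [accepting]
'b' @ 3: {1,2,3,4,5}  [accepting]
'a' @ 4: {5}  [accepting]
end set {5} — state 5 in

Answer: ACCEPT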